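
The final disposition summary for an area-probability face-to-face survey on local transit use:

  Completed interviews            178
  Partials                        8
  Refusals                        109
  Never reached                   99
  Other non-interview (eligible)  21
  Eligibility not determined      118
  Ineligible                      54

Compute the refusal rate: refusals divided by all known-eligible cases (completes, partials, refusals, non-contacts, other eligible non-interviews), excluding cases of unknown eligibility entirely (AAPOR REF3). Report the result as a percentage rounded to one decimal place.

Num = 109
Denominator = 178 + 8 + 109 + 99 + 21 = 415
REF3 = 109 / 415 = 0.2627

26.3%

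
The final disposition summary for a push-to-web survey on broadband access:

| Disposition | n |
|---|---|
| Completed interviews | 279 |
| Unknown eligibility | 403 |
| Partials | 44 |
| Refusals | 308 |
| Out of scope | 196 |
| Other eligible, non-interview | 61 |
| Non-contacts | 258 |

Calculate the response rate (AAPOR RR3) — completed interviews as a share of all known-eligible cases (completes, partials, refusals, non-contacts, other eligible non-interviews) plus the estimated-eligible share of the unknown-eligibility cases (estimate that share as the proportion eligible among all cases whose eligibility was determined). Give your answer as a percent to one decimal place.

Num → 279
Determined eligible → 279 + 44 + 308 + 258 + 61 = 950
e = 950 / (950 + 196) = 950 / 1146 = 0.8290
Eligible share of unknowns → 0.8290 × 403 = 334.09
Denom → 950 + 334.09 = 1284.09
RR3 = 279 / 1284.09 = 0.2173

21.7%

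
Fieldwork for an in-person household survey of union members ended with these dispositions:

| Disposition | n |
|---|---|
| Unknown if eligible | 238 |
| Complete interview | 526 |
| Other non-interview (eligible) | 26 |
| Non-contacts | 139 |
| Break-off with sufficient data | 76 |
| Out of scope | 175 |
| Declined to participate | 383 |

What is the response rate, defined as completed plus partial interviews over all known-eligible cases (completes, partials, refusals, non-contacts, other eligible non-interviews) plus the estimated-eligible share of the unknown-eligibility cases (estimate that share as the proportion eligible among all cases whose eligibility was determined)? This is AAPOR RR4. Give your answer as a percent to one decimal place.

44.4%

Num = 526 + 76 = 602
Eligible (known) = 526 + 76 + 383 + 139 + 26 = 1150
e = 1150 / (1150 + 175) = 1150 / 1325 = 0.8679
Estimated eligible among unknowns = 0.8679 × 238 = 206.56
Denom = 1150 + 206.56 = 1356.56
RR4 = 602 / 1356.56 = 0.4438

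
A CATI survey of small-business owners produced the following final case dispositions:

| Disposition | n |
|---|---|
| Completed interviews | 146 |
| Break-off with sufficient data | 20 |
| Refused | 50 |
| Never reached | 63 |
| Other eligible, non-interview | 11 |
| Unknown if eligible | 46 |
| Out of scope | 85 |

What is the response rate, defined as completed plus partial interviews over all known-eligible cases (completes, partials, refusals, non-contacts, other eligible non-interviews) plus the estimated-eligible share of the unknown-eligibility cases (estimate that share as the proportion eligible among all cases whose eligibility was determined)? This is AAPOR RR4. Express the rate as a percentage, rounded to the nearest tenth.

Top → 146 + 20 = 166
Eligible (known) → 146 + 20 + 50 + 63 + 11 = 290
e = 290 / (290 + 85) = 290 / 375 = 0.7733
e × U → 0.7733 × 46 = 35.57
Denom → 290 + 35.57 = 325.57
RR4 = 166 / 325.57 = 0.5099

51.0%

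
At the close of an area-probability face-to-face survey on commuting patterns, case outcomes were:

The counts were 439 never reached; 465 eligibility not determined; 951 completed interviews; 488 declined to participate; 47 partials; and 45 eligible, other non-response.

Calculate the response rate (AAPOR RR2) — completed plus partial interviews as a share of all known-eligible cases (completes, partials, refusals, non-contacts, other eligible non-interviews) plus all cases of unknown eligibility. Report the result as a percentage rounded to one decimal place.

Num → 951 + 47 = 998
Base → 951 + 47 + 488 + 439 + 45 + 465 = 2435
RR2 = 998 / 2435 = 0.4099

41.0%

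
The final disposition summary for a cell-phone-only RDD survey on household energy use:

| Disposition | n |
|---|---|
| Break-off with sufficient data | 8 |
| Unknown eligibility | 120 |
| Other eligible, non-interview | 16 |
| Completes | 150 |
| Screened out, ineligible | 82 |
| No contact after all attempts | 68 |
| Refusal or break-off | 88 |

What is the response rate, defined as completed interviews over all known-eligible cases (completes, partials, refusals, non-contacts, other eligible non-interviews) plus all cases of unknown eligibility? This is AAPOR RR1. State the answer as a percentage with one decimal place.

Top → 150
Denom → 150 + 8 + 88 + 68 + 16 + 120 = 450
RR1 = 150 / 450 = 0.3333

33.3%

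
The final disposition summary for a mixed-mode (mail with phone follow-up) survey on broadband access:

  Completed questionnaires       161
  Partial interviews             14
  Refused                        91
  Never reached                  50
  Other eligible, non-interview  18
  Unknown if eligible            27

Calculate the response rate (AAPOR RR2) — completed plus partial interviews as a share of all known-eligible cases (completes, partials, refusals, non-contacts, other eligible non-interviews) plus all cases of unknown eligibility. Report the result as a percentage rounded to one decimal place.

Num: 161 + 14 = 175
Base: 161 + 14 + 91 + 50 + 18 + 27 = 361
RR2 = 175 / 361 = 0.4848

48.5%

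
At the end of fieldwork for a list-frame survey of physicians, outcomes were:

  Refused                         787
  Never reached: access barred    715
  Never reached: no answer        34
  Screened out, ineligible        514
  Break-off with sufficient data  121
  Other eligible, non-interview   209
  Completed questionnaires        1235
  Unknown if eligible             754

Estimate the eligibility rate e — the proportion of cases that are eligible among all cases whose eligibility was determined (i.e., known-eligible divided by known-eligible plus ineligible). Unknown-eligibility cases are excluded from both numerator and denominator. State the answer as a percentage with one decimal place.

85.8%

Never reached = 34 + 715 = 749
Determined eligible: 1235 + 121 + 787 + 749 + 209 = 3101
e = 3101 / (3101 + 514) = 3101 / 3615 = 0.8578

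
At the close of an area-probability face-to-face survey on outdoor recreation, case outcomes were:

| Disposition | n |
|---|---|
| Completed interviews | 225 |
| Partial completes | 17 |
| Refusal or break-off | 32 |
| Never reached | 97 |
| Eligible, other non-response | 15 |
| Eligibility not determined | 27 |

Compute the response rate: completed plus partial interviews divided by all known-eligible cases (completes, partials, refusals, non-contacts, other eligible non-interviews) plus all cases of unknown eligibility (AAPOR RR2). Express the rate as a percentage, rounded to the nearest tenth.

Numerator: 225 + 17 = 242
Denom: 225 + 17 + 32 + 97 + 15 + 27 = 413
RR2 = 242 / 413 = 0.5860

58.6%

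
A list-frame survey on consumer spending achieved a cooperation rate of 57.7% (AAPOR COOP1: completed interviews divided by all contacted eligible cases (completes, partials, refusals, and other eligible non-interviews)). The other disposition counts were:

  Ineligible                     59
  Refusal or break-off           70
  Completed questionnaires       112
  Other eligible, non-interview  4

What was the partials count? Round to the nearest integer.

8

COOP1 = 112 / D = 0.577
D = 112 / 0.577 = 194.1
Rest of base = 186
partials = 194.1 − 186 ≈ 8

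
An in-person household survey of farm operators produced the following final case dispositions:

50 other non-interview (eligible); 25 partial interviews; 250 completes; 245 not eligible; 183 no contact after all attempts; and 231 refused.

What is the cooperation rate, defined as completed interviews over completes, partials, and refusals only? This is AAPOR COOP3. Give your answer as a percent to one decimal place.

Top: 250
Base: 250 + 25 + 231 = 506
COOP3 = 250 / 506 = 0.4941

49.4%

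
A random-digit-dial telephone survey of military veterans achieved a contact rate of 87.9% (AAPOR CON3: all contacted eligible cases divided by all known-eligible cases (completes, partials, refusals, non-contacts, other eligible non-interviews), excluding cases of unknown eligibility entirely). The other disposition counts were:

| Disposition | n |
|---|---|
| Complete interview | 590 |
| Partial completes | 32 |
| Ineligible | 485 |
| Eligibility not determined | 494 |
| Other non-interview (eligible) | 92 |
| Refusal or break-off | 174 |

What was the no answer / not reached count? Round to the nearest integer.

Num → 590 + 32 + 174 + 92 = 888
CON3 = 888 / D = 0.879
D = 888 / 0.879 = 1010.2
Other denominator terms total 888
no answer / not reached = 1010.2 − 888 ≈ 122

122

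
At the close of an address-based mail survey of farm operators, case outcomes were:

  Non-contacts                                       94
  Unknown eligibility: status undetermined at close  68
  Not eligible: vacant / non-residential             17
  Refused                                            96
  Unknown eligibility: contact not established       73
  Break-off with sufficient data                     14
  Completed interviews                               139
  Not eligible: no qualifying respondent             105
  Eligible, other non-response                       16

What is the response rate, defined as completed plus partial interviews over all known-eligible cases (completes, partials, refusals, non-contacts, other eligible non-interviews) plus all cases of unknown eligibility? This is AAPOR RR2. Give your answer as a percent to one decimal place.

30.6%

Unknown eligibility = 73 + 68 = 141
Ineligible = 105 + 17 = 122
Num: 139 + 14 = 153
Base: 139 + 14 + 96 + 94 + 16 + 141 = 500
RR2 = 153 / 500 = 0.3060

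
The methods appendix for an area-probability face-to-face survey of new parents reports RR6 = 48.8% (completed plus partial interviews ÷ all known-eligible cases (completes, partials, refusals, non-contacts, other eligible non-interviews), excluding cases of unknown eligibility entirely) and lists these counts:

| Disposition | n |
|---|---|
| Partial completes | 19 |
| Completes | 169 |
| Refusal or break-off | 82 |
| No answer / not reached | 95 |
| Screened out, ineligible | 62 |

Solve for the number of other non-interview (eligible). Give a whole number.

20

Numerator → 169 + 19 = 188
RR6 = 188 / D = 0.488
D = 188 / 0.488 = 385.2
Rest of base = 365
other non-interview (eligible) = 385.2 − 365 ≈ 20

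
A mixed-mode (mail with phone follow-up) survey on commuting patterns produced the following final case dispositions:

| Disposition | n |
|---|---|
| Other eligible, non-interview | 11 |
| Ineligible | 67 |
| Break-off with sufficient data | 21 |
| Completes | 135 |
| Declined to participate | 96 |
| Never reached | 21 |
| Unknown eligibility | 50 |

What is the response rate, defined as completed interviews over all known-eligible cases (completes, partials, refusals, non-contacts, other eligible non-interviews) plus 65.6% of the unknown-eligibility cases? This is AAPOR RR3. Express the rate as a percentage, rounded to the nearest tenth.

42.6%

Top: 135
Eligible (known): 135 + 21 + 96 + 21 + 11 = 284
Eligible share of unknowns: 0.6560 × 50 = 32.80
Denominator: 284 + 32.80 = 316.80
RR3 = 135 / 316.80 = 0.4261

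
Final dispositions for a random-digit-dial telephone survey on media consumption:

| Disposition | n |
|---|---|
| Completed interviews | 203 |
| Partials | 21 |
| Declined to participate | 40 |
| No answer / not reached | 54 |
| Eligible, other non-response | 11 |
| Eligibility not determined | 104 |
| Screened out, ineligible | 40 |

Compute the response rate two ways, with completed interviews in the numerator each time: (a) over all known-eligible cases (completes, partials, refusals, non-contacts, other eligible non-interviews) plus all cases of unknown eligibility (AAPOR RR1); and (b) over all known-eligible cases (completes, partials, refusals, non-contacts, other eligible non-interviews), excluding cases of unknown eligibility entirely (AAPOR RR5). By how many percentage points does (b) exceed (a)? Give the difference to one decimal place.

Numerator = 203
Denominator = 203 + 21 + 40 + 54 + 11 + 104 = 433
RR1 = 203 / 433 = 0.4688
Denominator = 203 + 21 + 40 + 54 + 11 = 329
RR5 = 203 / 329 = 0.6170
Difference = 61.70 − 46.88 = 14.82 percentage points

14.8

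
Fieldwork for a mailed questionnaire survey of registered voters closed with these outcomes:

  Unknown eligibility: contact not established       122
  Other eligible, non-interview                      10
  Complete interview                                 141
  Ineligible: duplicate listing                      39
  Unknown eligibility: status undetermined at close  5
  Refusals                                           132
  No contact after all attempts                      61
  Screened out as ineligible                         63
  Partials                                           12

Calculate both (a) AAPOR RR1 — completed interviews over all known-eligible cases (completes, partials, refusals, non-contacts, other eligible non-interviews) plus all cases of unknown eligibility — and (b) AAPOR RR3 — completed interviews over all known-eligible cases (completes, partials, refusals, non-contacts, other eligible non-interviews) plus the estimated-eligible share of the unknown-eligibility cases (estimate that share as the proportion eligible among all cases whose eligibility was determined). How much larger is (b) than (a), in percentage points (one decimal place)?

Unknown eligibility = 122 + 5 = 127
Screened out, ineligible = 63 + 39 = 102
Num → 141
Base → 141 + 12 + 132 + 61 + 10 + 127 = 483
RR1 = 141 / 483 = 0.2919
Eligible (known) → 141 + 12 + 132 + 61 + 10 = 356
e = 356 / (356 + 102) = 356 / 458 = 0.7773
e × U → 0.7773 × 127 = 98.72
Base → 356 + 98.72 = 454.72
RR3 = 141 / 454.72 = 0.3101
Difference = 31.01 − 29.19 = 1.82 percentage points

1.8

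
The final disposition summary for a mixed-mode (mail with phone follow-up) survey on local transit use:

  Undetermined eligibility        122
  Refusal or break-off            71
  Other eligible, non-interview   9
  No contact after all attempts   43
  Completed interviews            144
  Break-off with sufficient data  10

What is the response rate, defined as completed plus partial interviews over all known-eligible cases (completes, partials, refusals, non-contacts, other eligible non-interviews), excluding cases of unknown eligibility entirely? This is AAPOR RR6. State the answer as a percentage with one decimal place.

Numerator = 144 + 10 = 154
Denom = 144 + 10 + 71 + 43 + 9 = 277
RR6 = 154 / 277 = 0.5560

55.6%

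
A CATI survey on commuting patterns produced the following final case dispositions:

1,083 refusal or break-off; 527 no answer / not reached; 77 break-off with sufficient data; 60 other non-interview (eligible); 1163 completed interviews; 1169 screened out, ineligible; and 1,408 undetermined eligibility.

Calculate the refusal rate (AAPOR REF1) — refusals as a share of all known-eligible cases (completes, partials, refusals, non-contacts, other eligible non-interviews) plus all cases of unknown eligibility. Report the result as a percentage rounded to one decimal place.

25.1%

Numerator: 1083
Denominator: 1163 + 77 + 1083 + 527 + 60 + 1408 = 4318
REF1 = 1083 / 4318 = 0.2508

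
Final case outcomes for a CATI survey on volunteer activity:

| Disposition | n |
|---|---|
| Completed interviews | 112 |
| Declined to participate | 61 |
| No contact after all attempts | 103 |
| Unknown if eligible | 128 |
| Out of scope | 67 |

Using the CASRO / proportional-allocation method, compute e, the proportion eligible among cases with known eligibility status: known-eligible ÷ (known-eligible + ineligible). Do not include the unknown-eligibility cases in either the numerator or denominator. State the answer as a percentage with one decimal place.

80.5%

Eligible (known): 112 + 61 + 103 = 276
e = 276 / (276 + 67) = 276 / 343 = 0.8047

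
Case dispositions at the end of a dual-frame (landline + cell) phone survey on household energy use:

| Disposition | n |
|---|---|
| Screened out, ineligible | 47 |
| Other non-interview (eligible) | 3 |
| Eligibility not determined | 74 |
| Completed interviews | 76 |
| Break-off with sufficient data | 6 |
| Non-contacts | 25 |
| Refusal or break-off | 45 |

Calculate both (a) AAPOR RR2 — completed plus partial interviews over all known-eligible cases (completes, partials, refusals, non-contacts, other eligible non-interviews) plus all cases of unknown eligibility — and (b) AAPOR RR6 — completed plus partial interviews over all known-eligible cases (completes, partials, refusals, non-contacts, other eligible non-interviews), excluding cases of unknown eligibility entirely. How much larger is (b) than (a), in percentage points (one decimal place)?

Top → 76 + 6 = 82
Base → 76 + 6 + 45 + 25 + 3 + 74 = 229
RR2 = 82 / 229 = 0.3581
Base → 76 + 6 + 45 + 25 + 3 = 155
RR6 = 82 / 155 = 0.5290
Difference = 52.90 − 35.81 = 17.09 percentage points

17.1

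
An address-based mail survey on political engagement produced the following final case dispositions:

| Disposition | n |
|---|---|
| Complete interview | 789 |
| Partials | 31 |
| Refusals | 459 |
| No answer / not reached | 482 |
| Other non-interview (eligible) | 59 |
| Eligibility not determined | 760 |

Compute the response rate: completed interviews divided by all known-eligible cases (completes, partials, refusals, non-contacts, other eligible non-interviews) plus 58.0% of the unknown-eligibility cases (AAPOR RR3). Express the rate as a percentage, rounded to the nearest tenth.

Num = 789
Eligible (known) = 789 + 31 + 459 + 482 + 59 = 1820
Estimated eligible among unknowns = 0.5800 × 760 = 440.80
Denom = 1820 + 440.80 = 2260.80
RR3 = 789 / 2260.80 = 0.3490

34.9%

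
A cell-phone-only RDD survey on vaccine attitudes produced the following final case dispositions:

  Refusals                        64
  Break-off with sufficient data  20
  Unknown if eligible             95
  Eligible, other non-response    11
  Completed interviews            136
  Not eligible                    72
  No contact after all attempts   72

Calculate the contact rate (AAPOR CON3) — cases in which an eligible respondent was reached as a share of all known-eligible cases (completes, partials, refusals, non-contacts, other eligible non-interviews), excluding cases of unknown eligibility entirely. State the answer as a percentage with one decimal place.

76.2%

Top = 136 + 20 + 64 + 11 = 231
Denominator = 136 + 20 + 64 + 72 + 11 = 303
CON3 = 231 / 303 = 0.7624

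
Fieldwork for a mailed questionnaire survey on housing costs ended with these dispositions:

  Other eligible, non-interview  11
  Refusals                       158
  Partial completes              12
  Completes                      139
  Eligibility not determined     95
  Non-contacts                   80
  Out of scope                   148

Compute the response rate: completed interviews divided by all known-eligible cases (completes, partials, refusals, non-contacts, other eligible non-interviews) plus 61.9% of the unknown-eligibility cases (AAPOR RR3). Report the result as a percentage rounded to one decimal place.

Top → 139
Known eligible → 139 + 12 + 158 + 80 + 11 = 400
Eligible share of unknowns → 0.6190 × 95 = 58.80
Denominator → 400 + 58.80 = 458.80
RR3 = 139 / 458.80 = 0.3030

30.3%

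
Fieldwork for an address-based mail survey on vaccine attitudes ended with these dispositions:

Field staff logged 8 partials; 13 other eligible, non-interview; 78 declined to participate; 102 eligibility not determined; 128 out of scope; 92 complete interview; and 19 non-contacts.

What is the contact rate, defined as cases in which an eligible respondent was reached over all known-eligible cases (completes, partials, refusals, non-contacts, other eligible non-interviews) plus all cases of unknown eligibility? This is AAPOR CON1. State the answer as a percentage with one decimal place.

61.2%

Numerator = 92 + 8 + 78 + 13 = 191
Denominator = 92 + 8 + 78 + 19 + 13 + 102 = 312
CON1 = 191 / 312 = 0.6122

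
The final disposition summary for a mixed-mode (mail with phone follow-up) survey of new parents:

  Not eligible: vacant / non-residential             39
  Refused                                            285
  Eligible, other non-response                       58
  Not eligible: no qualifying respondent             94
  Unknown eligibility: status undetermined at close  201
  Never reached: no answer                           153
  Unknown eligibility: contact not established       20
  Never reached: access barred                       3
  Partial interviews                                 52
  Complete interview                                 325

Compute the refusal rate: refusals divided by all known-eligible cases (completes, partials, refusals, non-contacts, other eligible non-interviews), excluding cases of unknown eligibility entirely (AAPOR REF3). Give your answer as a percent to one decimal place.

32.5%

Non-contacts = 153 + 3 = 156
Unknown eligibility = 20 + 201 = 221
Not eligible = 94 + 39 = 133
Top: 285
Denominator: 325 + 52 + 285 + 156 + 58 = 876
REF3 = 285 / 876 = 0.3253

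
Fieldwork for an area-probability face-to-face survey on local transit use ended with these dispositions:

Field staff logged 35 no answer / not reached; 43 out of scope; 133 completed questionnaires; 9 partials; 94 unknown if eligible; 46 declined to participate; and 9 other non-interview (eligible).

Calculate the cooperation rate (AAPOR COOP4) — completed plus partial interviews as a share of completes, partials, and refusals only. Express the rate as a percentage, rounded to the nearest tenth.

75.5%

Num = 133 + 9 = 142
Base = 133 + 9 + 46 = 188
COOP4 = 142 / 188 = 0.7553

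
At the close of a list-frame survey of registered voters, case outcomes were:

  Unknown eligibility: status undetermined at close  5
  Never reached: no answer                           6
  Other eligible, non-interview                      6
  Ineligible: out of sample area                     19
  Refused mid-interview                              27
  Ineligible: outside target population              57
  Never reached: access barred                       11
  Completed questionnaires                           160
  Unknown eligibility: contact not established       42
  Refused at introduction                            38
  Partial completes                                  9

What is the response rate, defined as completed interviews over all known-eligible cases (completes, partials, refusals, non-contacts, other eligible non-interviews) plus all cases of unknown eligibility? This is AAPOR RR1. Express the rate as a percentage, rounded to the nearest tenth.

Declined to participate = 38 + 27 = 65
No answer / not reached = 6 + 11 = 17
Undetermined eligibility = 42 + 5 = 47
Not eligible = 57 + 19 = 76
Top: 160
Denom: 160 + 9 + 65 + 17 + 6 + 47 = 304
RR1 = 160 / 304 = 0.5263

52.6%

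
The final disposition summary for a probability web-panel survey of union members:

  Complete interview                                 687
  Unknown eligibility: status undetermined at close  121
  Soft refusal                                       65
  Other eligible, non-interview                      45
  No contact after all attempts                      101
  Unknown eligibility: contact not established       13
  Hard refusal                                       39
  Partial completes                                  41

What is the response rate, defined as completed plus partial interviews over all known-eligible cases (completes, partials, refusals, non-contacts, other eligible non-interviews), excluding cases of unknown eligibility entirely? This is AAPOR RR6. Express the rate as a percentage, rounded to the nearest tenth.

Refused = 39 + 65 = 104
Undetermined eligibility = 13 + 121 = 134
Numerator → 687 + 41 = 728
Denom → 687 + 41 + 104 + 101 + 45 = 978
RR6 = 728 / 978 = 0.7444

74.4%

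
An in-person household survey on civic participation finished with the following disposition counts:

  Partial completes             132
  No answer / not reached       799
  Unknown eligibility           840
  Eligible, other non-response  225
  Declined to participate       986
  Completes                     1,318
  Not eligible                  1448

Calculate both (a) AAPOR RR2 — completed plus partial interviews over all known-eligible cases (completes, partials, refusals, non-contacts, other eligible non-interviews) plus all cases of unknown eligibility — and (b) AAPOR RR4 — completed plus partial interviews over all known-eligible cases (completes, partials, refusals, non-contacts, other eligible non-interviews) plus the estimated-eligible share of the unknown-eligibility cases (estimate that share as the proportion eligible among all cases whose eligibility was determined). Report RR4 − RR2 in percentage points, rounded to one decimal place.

Numerator = 1318 + 132 = 1450
Denom = 1318 + 132 + 986 + 799 + 225 + 840 = 4300
RR2 = 1450 / 4300 = 0.3372
Known eligible = 1318 + 132 + 986 + 799 + 225 = 3460
e = 3460 / (3460 + 1448) = 3460 / 4908 = 0.7050
Estimated eligible among unknowns = 0.7050 × 840 = 592.20
Denom = 3460 + 592.20 = 4052.20
RR4 = 1450 / 4052.20 = 0.3578
Difference = 35.78 − 33.72 = 2.06 percentage points

2.1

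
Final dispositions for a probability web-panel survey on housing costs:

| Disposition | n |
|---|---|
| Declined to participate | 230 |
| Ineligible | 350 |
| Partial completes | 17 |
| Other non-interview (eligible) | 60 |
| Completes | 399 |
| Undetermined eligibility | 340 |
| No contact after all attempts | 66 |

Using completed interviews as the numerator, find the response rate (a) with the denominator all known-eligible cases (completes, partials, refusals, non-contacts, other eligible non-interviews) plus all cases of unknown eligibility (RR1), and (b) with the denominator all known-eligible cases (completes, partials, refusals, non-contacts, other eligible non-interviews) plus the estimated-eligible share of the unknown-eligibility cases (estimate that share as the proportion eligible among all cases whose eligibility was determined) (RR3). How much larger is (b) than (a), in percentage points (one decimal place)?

3.8

Top: 399
Base: 399 + 17 + 230 + 66 + 60 + 340 = 1112
RR1 = 399 / 1112 = 0.3588
Eligible (known): 399 + 17 + 230 + 66 + 60 = 772
e = 772 / (772 + 350) = 772 / 1122 = 0.6881
e × U: 0.6881 × 340 = 233.95
Base: 772 + 233.95 = 1005.95
RR3 = 399 / 1005.95 = 0.3966
Difference = 39.66 − 35.88 = 3.78 percentage points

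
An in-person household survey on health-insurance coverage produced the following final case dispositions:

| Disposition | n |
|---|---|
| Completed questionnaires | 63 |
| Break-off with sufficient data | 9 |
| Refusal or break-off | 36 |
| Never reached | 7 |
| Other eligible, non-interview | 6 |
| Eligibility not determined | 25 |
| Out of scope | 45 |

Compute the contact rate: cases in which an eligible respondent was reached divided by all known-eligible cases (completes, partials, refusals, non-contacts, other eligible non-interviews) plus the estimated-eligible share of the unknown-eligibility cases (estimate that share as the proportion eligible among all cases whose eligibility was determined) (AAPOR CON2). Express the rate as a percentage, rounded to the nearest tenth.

Numerator = 63 + 9 + 36 + 6 = 114
Eligible (known) = 63 + 9 + 36 + 7 + 6 = 121
e = 121 / (121 + 45) = 121 / 166 = 0.7289
e × U = 0.7289 × 25 = 18.22
Denom = 121 + 18.22 = 139.22
CON2 = 114 / 139.22 = 0.8188

81.9%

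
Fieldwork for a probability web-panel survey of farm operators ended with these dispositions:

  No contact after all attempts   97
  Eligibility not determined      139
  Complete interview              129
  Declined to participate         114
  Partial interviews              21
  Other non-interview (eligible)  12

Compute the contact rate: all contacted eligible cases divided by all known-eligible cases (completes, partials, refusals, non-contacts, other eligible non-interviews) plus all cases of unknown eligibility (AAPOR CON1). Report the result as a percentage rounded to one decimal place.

53.9%

Num = 129 + 21 + 114 + 12 = 276
Denom = 129 + 21 + 114 + 97 + 12 + 139 = 512
CON1 = 276 / 512 = 0.5391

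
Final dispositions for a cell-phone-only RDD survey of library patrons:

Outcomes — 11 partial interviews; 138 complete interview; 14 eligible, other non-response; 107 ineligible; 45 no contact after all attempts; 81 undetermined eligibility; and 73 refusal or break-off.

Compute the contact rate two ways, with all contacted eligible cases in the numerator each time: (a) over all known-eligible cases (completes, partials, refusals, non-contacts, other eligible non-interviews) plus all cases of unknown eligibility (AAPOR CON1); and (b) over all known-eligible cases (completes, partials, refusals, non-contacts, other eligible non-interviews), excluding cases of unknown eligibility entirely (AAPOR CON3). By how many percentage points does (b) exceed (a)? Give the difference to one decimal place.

18.8

Numerator → 138 + 11 + 73 + 14 = 236
Base → 138 + 11 + 73 + 45 + 14 + 81 = 362
CON1 = 236 / 362 = 0.6519
Base → 138 + 11 + 73 + 45 + 14 = 281
CON3 = 236 / 281 = 0.8399
Difference = 83.99 − 65.19 = 18.80 percentage points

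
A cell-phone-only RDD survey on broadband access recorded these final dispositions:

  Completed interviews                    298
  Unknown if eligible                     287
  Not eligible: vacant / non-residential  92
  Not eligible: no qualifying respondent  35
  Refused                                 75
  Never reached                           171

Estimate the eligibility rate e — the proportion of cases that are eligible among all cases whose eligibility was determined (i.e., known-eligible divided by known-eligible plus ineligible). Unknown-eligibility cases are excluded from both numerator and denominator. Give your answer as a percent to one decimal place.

Out of scope = 35 + 92 = 127
Eligible (known): 298 + 75 + 171 = 544
e = 544 / (544 + 127) = 544 / 671 = 0.8107

81.1%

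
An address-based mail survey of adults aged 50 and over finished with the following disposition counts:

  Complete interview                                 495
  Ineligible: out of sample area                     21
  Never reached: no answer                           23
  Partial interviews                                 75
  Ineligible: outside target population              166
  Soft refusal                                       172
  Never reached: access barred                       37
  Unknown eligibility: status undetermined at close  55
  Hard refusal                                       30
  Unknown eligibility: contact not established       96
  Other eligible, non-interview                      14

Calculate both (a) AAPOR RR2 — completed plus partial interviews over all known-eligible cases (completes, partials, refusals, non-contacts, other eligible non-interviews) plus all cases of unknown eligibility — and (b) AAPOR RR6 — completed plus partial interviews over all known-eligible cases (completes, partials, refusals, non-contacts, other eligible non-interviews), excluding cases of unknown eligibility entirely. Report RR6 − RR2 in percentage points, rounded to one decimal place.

Refusals = 30 + 172 = 202
Never reached = 23 + 37 = 60
Eligibility not determined = 96 + 55 = 151
Out of scope = 166 + 21 = 187
Numerator → 495 + 75 = 570
Denom → 495 + 75 + 202 + 60 + 14 + 151 = 997
RR2 = 570 / 997 = 0.5717
Denom → 495 + 75 + 202 + 60 + 14 = 846
RR6 = 570 / 846 = 0.6738
Difference = 67.38 − 57.17 = 10.21 percentage points

10.2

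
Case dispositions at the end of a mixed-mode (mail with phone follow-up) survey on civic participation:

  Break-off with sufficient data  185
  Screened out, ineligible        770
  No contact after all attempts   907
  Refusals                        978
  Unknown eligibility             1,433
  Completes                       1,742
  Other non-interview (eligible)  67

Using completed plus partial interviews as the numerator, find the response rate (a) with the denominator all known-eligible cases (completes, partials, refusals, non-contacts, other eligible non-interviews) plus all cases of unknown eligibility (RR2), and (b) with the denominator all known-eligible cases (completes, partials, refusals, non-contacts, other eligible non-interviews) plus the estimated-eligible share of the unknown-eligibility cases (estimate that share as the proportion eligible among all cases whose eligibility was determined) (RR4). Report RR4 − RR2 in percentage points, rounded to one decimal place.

1.7

Top = 1742 + 185 = 1927
Base = 1742 + 185 + 978 + 907 + 67 + 1433 = 5312
RR2 = 1927 / 5312 = 0.3628
Eligible (known) = 1742 + 185 + 978 + 907 + 67 = 3879
e = 3879 / (3879 + 770) = 3879 / 4649 = 0.8344
e × U = 0.8344 × 1433 = 1195.70
Base = 3879 + 1195.70 = 5074.70
RR4 = 1927 / 5074.70 = 0.3797
Difference = 37.97 − 36.28 = 1.69 percentage points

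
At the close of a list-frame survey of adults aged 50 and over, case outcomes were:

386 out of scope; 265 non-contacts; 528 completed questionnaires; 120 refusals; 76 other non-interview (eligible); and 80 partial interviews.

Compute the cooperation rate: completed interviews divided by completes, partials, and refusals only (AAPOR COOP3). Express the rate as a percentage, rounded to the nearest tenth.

72.5%

Numerator: 528
Base: 528 + 80 + 120 = 728
COOP3 = 528 / 728 = 0.7253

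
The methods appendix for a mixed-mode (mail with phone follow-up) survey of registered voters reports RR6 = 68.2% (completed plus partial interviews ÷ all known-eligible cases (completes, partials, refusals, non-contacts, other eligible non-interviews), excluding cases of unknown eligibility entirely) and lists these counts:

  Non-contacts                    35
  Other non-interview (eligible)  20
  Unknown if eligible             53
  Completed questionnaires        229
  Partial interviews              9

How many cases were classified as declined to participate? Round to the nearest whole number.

Num → 229 + 9 = 238
RR6 = 238 / D = 0.682
D = 238 / 0.682 = 349.0
Rest of base = 293
declined to participate = 349.0 − 293 ≈ 56

56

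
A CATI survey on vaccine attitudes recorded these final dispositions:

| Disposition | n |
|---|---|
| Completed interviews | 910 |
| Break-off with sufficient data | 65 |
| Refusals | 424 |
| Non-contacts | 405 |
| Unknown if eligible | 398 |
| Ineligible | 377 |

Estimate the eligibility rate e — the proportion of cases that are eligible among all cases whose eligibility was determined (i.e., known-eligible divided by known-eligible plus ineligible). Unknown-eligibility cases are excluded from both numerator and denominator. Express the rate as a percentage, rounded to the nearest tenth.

Known eligible → 910 + 65 + 424 + 405 = 1804
e = 1804 / (1804 + 377) = 1804 / 2181 = 0.8271

82.7%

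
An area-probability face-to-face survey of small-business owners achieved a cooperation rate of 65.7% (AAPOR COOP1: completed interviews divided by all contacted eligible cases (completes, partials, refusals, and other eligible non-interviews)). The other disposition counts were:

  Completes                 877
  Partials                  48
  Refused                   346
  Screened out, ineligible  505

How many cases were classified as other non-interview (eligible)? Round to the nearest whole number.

COOP1 = 877 / D = 0.657
D = 877 / 0.657 = 1334.9
Rest of base = 1271
other non-interview (eligible) = 1334.9 − 1271 ≈ 64

64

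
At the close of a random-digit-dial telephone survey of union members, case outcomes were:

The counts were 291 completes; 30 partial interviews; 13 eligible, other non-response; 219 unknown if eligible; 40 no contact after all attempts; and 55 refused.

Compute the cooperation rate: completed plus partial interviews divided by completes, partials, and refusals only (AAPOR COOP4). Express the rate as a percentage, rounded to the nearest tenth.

85.4%

Num = 291 + 30 = 321
Denominator = 291 + 30 + 55 = 376
COOP4 = 321 / 376 = 0.8537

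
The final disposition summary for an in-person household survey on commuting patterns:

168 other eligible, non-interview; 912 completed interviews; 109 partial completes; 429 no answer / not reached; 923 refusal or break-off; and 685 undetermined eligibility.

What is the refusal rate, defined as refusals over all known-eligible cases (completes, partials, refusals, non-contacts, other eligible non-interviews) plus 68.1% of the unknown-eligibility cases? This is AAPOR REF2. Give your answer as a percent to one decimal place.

Top: 923
Determined eligible: 912 + 109 + 923 + 429 + 168 = 2541
Eligible share of unknowns: 0.6810 × 685 = 466.49
Denom: 2541 + 466.49 = 3007.49
REF2 = 923 / 3007.49 = 0.3069

30.7%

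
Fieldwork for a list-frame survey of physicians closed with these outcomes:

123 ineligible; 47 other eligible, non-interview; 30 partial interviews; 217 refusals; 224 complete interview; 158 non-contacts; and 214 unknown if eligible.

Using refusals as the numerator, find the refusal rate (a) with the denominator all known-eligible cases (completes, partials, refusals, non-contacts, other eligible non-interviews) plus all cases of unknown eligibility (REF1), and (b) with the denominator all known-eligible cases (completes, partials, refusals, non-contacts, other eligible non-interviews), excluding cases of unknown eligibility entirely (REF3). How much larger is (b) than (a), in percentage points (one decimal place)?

Numerator = 217
Denom = 224 + 30 + 217 + 158 + 47 + 214 = 890
REF1 = 217 / 890 = 0.2438
Denom = 224 + 30 + 217 + 158 + 47 = 676
REF3 = 217 / 676 = 0.3210
Difference = 32.10 − 24.38 = 7.72 percentage points

7.7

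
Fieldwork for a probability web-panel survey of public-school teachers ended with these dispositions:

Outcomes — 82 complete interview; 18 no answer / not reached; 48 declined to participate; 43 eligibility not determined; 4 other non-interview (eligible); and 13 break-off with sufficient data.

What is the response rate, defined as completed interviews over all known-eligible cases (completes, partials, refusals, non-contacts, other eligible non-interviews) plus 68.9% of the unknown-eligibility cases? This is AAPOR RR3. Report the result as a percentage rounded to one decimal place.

42.1%

Top: 82
Eligible (known): 82 + 13 + 48 + 18 + 4 = 165
Eligible share of unknowns: 0.6890 × 43 = 29.63
Denominator: 165 + 29.63 = 194.63
RR3 = 82 / 194.63 = 0.4213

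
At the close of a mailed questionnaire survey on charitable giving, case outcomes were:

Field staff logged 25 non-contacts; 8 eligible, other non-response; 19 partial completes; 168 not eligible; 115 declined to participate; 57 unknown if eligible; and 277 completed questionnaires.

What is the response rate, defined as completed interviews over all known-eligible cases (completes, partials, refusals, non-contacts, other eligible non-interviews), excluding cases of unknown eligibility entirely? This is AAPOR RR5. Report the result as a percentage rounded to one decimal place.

62.4%

Num = 277
Denom = 277 + 19 + 115 + 25 + 8 = 444
RR5 = 277 / 444 = 0.6239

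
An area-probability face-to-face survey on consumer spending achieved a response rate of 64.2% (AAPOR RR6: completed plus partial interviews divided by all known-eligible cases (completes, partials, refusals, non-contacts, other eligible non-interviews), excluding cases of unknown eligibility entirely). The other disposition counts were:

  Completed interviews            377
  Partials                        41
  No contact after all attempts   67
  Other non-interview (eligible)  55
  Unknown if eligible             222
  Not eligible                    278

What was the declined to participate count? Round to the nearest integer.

Numerator = 377 + 41 = 418
RR6 = 418 / D = 0.642
D = 418 / 0.642 = 651.1
Rest of base = 540
declined to participate = 651.1 − 540 ≈ 111

111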